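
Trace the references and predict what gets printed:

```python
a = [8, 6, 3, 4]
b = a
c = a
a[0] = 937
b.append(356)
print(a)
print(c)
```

Key concept: multiple aliases.
Step by step:
`a = [8, 6, 3, 4]` → a = [8, 6, 3, 4]
`b = a` → b = [8, 6, 3, 4] (same object as a)
`c = a` → c = [8, 6, 3, 4] (same object as a, b)
`a[0] = 937` → a = [937, 6, 3, 4] (same object as b, c); b = [937, 6, 3, 4] (same object as a, c); c = [937, 6, 3, 4] (same object as a, b)
`b.append(356)` → a = [937, 6, 3, 4, 356] (same object as b, c); b = [937, 6, 3, 4, 356] (same object as a, c); c = [937, 6, 3, 4, 356] (same object as a, b)
`print(a)` → prints [937, 6, 3, 4, 356]
`print(c)` → prints [937, 6, 3, 4, 356]

Answer:
[937, 6, 3, 4, 356]
[937, 6, 3, 4, 356]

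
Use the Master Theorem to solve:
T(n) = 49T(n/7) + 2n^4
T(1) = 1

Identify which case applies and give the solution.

a=49, b=7, f(n)=2n^4. log_7(49) = 2. Since c=4 > 2 and the regularity condition holds (49(n/7)^4 = (49/7^4)n^4 with 49/7^4 < 1), Case 3 applies: T(n) = Θ(f(n)) = O(n^4).

Answer: O(n^4) - Case 3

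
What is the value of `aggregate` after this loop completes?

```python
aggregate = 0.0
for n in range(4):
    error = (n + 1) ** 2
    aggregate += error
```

Sum of squared losses 1² + 2² + ... + 4²
`aggregate` takes the values: 0.0 → 1.0 → 5.0 → 14.0 → 30.0

Answer: 30.0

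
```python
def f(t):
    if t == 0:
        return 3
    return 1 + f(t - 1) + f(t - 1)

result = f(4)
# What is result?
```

f(t) = 1 + 2·f(t-1), f(0)=3. Closed form: (3+1)·2^4 - 1 = 63.

Answer: 63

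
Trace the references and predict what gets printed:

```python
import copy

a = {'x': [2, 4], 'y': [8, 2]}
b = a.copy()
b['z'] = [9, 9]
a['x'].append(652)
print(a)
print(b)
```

Key concept: shallow copy of dict with mutable values.
Step by step:
`a = {'x': [2, 4], 'y': [8, 2]}` → a = {'x': [2, 4], 'y': [8, 2]}
`b = a.copy()` → b = {'x': [2, 4], 'y': [8, 2]}
`b['z'] = [9, 9]` → b = {'x': [2, 4], 'y': [8, 2], 'z': [9, 9]}
`a['x'].append(652)` → a = {'x': [2, 4, 652], 'y': [8, 2]}; b = {'x': [2, 4, 652], 'y': [8, 2], 'z': [9, 9]}
`print(a)` → prints {'x': [2, 4, 652], 'y': [8, 2]}
`print(b)` → prints {'x': [2, 4, 652], 'y': [8, 2], 'z': [9, 9]}

Answer:
{'x': [2, 4, 652], 'y': [8, 2]}
{'x': [2, 4, 652], 'y': [8, 2], 'z': [9, 9]}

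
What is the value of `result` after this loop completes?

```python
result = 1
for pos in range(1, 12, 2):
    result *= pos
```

Product of 1, 3, 5, ... up to 11
`result` takes the values: 1 → 3 → 15 → 105 → 945 → 10395

Answer: 10395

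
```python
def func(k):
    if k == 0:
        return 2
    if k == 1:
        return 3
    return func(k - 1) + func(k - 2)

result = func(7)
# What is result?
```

Build up from base cases: func(0)=2, func(1)=3, func(2)=5, func(3)=8, func(4)=13, func(5)=21, func(6)=34, ..., func(7)=55

Answer: 55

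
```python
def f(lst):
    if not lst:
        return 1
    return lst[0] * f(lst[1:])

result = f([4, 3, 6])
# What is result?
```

Product over [4, 3, 6] = 4 * 3 * 6 = 72

Answer: 72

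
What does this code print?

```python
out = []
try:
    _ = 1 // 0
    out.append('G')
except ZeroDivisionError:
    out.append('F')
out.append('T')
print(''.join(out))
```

Execution trace: 'F' (except ZeroDivisionError) → 'T' (after the try/except). Output: FT

Answer: FT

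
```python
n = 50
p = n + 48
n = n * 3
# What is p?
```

Trace:
`n = 50` → n = 50
`p = n + 48` → p = 98
`n = n * 3` → n = 150
So p = 98

Answer: 98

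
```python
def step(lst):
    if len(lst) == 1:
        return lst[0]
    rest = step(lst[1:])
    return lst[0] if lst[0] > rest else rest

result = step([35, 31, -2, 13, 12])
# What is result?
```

Recursive max over [35, 31, -2, 13, 12] = 35

Answer: 35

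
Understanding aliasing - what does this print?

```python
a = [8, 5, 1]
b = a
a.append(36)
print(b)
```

Key concept: basic list aliasing.
Step by step:
`a = [8, 5, 1]` → a = [8, 5, 1]
`b = a` → b = [8, 5, 1] (same object as a)
`a.append(36)` → a = [8, 5, 1, 36] (same object as b); b = [8, 5, 1, 36] (same object as a)
`print(b)` → prints [8, 5, 1, 36]

Answer: [8, 5, 1, 36]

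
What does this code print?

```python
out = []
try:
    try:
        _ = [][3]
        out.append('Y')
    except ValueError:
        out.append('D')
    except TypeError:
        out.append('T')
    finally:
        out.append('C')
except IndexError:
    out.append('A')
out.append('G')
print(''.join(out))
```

Execution trace: 'C' (finally) → 'A' (outer except IndexError) → 'G' (after the try/except). Output: CAG

Answer: CAG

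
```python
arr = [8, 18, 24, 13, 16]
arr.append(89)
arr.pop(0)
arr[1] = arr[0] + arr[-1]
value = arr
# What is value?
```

Trace:
`arr = [8, 18, 24, 13, 16]` → arr = [8, 18, 24, 13, 16]
`arr.append(89)` → arr = [8, 18, 24, 13, 16, 89]
`arr.pop(0)` → arr = [18, 24, 13, 16, 89]
`arr[1] = arr[0] + arr[-1]` → arr = [18, 107, 13, 16, 89]
`value = arr` → value = [18, 107, 13, 16, 89]
So value = [18, 107, 13, 16, 89]

Answer: [18, 107, 13, 16, 89]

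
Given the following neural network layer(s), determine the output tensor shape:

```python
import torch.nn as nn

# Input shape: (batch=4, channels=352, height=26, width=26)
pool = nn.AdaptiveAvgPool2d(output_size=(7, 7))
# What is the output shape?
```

Input: (4, 352, 26, 26) -> Output: (4, 352, 7, 7)

Answer: (4, 352, 7, 7)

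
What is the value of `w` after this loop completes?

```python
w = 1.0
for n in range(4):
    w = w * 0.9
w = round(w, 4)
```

Exponential decay: 1.0 * 0.9^4
`w` takes the values: 1.0 → 0.9 → 0.81 → 0.729 → 0.6561

Answer: 0.6561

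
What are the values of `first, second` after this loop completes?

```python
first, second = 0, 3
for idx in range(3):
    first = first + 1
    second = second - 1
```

first goes 0→3, second goes 3→0
`first, second` takes the values: (0, 3) → (1, 3) → (1, 2) → (2, 2) → (2, 1) → (3, 1) → (3, 0)

Answer: 3, 0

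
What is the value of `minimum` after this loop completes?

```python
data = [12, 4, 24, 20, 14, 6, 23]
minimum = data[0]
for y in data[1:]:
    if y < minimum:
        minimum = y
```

Minimum of [12, 4, 24, 20, 14, 6, 23]
`minimum` takes the values: 12 → 4

Answer: 4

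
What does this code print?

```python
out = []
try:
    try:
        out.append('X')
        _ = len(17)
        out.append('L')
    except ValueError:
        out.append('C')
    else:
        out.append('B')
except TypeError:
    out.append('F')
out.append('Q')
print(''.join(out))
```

Execution trace: 'X' (try body) → 'F' (outer except TypeError) → 'Q' (after the try/except). Output: XFQ

Answer: XFQ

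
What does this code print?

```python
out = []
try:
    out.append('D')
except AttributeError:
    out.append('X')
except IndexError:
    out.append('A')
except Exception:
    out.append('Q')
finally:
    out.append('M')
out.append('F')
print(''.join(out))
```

Execution trace: 'D' (try body, no exception) → 'M' (finally) → 'F' (after the try/except). Output: DMF

Answer: DMF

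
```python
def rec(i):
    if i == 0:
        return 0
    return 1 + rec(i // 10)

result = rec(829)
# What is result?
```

Count of digits of 829: 3

Answer: 3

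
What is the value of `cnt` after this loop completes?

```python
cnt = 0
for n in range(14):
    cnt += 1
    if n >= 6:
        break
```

Loop breaks when n reaches 6, cnt is 7
`cnt` takes the values: 0 → 1 → 2 → 3 → 4 → 5 → 6 → 7

Answer: 7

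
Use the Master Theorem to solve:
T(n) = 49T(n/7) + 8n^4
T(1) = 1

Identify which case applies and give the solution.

a=49, b=7, f(n)=8n^4. log_7(49) = 2. Since c=4 > 2 and the regularity condition holds (49(n/7)^4 = (49/7^4)n^4 with 49/7^4 < 1), Case 3 applies: T(n) = Θ(f(n)) = O(n^4).

Answer: O(n^4) - Case 3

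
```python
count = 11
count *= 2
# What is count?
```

Trace:
`count = 11` → count = 11
`count *= 2` → count = 22
So count = 22

Answer: 22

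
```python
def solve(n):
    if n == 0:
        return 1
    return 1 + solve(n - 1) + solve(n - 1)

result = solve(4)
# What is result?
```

solve(n) = 1 + 2·solve(n-1), solve(0)=1. Closed form: (1+1)·2^4 - 1 = 31.

Answer: 31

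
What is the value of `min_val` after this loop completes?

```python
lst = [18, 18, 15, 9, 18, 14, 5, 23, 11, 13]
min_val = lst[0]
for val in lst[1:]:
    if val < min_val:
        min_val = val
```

Minimum of [18, 18, 15, 9, 18, 14, 5, 23, 11, 13]
`min_val` takes the values: 18 → 15 → 9 → 5

Answer: 5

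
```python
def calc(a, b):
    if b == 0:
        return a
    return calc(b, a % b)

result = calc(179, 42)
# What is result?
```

calc(179, 42) -> calc(42, 11) -> calc(11, 9) -> calc(9, 2) -> calc(2, 1) -> calc(1, 0) -> 1

Answer: 1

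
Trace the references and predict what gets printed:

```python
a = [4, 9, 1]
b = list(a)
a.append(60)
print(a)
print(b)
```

Key concept: list() constructor creates copy.
Step by step:
`a = [4, 9, 1]` → a = [4, 9, 1]
`b = list(a)` → b = [4, 9, 1]
`a.append(60)` → a = [4, 9, 1, 60]
`print(a)` → prints [4, 9, 1, 60]
`print(b)` → prints [4, 9, 1]

Answer:
[4, 9, 1, 60]
[4, 9, 1]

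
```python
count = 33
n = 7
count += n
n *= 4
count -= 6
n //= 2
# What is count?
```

Trace:
`count = 33` → count = 33
`n = 7` → n = 7
`count += n` → count = 40
`n *= 4` → n = 28
`count -= 6` → count = 34
`n //= 2` → n = 14
So count = 34

Answer: 34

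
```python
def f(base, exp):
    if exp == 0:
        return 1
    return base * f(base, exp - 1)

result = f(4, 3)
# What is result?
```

f(4, 3) = 4 * 4 * 4 = 64

Answer: 64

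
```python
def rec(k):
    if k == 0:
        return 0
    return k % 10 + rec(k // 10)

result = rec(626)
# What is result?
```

Sum of digits of 626: 6 + 2 + 6 = 14

Answer: 14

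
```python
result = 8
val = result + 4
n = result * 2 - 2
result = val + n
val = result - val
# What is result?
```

Trace:
`result = 8` → result = 8
`val = result + 4` → val = 12
`n = result * 2 - 2` → n = 14
`result = val + n` → result = 26
`val = result - val` → val = 14
So result = 26

Answer: 26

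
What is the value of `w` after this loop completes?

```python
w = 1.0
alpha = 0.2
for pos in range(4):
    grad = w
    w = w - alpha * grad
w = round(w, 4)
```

Gradient descent: w = 1.0 * (1 - 0.2)^4
`w` takes the values: 1.0 → 0.8 → 0.64 → 0.512 → 0.4096

Answer: 0.4096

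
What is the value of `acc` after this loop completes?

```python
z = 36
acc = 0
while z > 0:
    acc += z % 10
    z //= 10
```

Sum digits of 36
`acc` takes the values: 0 → 6 → 9

Answer: 9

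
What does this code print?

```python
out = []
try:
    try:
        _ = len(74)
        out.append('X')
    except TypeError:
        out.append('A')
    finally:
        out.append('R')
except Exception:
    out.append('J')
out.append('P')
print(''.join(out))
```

Execution trace: 'A' (inner except TypeError) → 'R' (inner finally) → 'P' (after the try/except). Output: ARP

Answer: ARP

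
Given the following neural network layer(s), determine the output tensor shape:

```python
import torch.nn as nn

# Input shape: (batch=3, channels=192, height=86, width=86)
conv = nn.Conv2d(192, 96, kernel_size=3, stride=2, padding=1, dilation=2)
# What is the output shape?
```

Input: (3, 192, 86, 86) -> Output: (3, 96, 42, 42)

Answer: (3, 96, 42, 42)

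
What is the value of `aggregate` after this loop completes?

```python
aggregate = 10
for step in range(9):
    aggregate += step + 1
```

Start at 10, add 1 to 9 = 55
`aggregate` takes the values: 10 → 11 → 13 → 16 → 20 → 25 → 31 → 38 → 46 → 55

Answer: 55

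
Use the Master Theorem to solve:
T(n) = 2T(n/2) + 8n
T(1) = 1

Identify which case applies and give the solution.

a=2, b=2, f(n)=8n. log_2(2) = 1. Since c=1 = 1, Case 2 applies: T(n) = Θ(n^log_b(a) · log n) = O(n log n).

Answer: O(n log n) - Case 2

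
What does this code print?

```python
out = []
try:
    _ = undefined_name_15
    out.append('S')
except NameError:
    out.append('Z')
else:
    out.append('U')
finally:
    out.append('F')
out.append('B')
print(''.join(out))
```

Execution trace: 'Z' (except NameError) → 'F' (finally) → 'B' (after the try/except). Output: ZFB

Answer: ZFB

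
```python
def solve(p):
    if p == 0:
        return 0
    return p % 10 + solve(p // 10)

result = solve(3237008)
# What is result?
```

Sum of digits of 3237008: 8 + 0 + 0 + 7 + 3 + 2 + 3 = 23

Answer: 23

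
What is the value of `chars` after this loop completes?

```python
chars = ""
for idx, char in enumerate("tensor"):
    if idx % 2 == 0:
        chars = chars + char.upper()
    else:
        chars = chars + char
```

Uppercase even positions in 'tensor'
`chars` takes the values: "" → "T" → "Te" → "TeN" → "TeNs" → "TeNsO" → "TeNsOr"

Answer: "TeNsOr"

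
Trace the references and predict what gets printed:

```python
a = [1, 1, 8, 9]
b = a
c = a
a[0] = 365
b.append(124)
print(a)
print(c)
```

Key concept: multiple aliases.
Step by step:
`a = [1, 1, 8, 9]` → a = [1, 1, 8, 9]
`b = a` → b = [1, 1, 8, 9] (same object as a)
`c = a` → c = [1, 1, 8, 9] (same object as a, b)
`a[0] = 365` → a = [365, 1, 8, 9] (same object as b, c); b = [365, 1, 8, 9] (same object as a, c); c = [365, 1, 8, 9] (same object as a, b)
`b.append(124)` → a = [365, 1, 8, 9, 124] (same object as b, c); b = [365, 1, 8, 9, 124] (same object as a, c); c = [365, 1, 8, 9, 124] (same object as a, b)
`print(a)` → prints [365, 1, 8, 9, 124]
`print(c)` → prints [365, 1, 8, 9, 124]

Answer:
[365, 1, 8, 9, 124]
[365, 1, 8, 9, 124]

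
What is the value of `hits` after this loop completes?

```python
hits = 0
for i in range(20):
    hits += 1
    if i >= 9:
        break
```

Loop breaks when i reaches 9, hits is 10
`hits` takes the values: 0 → 1 → 2 → 3 → 4 → 5 → 6 → 7 → 8 → 9 → 10

Answer: 10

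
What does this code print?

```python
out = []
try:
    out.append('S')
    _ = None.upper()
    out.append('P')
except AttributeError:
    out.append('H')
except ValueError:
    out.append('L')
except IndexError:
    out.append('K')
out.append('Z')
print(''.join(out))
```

Execution trace: 'S' (try body) → 'H' (except AttributeError) → 'Z' (after the try/except). Output: SHZ

Answer: SHZ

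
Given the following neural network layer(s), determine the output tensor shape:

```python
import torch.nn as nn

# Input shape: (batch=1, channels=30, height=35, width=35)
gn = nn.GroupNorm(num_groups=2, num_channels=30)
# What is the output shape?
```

Input: (1, 30, 35, 35) -> Output: (1, 30, 35, 35)

Answer: (1, 30, 35, 35)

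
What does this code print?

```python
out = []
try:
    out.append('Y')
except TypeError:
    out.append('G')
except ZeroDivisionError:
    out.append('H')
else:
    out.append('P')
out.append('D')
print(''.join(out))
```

Execution trace: 'Y' (try body, no exception) → 'P' (else) → 'D' (after the try/except). Output: YPD

Answer: YPD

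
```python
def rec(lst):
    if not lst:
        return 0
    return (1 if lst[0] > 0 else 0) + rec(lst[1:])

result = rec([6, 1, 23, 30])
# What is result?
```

Count of positive elements in [6, 1, 23, 30] = 4

Answer: 4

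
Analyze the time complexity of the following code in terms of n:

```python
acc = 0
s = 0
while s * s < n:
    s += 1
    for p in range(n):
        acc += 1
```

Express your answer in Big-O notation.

Each loop level contributes: √n × n. Multiplying the contributions gives O(n√n).

Answer: O(n√n)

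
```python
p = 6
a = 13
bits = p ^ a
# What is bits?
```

Trace:
`p = 6` → p = 6
`a = 13` → a = 13
`bits = p ^ a` → bits = 11
So bits = 11

Answer: 11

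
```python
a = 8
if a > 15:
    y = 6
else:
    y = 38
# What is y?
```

Trace:
`a = 8` → a = 8
`if a > 15: ...` → a > 15 is False, take else branch → y = 38
So y = 38

Answer: 38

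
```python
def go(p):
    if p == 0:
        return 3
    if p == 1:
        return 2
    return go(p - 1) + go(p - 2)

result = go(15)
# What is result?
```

Build up from base cases: go(0)=3, go(1)=2, go(2)=5, go(3)=7, go(4)=12, go(5)=19, go(6)=31, ..., go(15)=2351

Answer: 2351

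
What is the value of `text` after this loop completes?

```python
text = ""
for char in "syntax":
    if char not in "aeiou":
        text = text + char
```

Remove vowels from 'syntax'
`text` takes the values: "" → "s" → "sy" → "syn" → "synt" → "syntx"

Answer: "syntx"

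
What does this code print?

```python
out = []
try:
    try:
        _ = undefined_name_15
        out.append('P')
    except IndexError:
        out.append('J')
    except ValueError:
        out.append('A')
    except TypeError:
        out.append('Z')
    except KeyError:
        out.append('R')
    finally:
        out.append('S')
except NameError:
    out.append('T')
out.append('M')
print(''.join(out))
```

Execution trace: 'S' (finally) → 'T' (outer except NameError) → 'M' (after the try/except). Output: STM

Answer: STM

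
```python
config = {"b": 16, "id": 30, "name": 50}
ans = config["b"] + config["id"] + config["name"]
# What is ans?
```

Trace:
`config = {"b": 16, "id": 30, "name": 50}` → config = {'b': 16, 'id': 30, 'name': 50}
`ans = config["b"] + config["id"] + config["name"]` → ans = 96
So ans = 96

Answer: 96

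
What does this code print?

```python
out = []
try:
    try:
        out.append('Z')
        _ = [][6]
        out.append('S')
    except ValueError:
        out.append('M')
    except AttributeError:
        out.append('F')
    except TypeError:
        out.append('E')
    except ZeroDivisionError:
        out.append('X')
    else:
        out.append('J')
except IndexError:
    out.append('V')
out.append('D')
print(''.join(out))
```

Execution trace: 'Z' (try body) → 'V' (outer except IndexError) → 'D' (after the try/except). Output: ZVD

Answer: ZVD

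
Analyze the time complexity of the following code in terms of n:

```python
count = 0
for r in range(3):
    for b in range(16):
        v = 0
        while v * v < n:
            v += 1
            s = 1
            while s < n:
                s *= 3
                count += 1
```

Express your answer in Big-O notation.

Each loop level contributes: 1 × 1 × √n × log n. Multiplying the contributions gives O(√n log n).

Answer: O(√n log n)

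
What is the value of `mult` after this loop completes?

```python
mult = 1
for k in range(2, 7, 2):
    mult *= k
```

Product of even numbers 2 to 6
`mult` takes the values: 1 → 2 → 8 → 48

Answer: 48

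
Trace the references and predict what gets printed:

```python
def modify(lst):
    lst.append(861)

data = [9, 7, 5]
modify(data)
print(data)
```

Key concept: function modifies passed list.
Step by step:
`data = [9, 7, 5]` → data = [9, 7, 5]
`modify(data)` → data = [9, 7, 5, 861]
`print(data)` → prints [9, 7, 5, 861]

Answer: [9, 7, 5, 861]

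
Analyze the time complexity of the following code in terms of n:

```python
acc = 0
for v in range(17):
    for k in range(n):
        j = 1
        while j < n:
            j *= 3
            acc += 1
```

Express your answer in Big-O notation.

Each loop level contributes: 1 × n × log n. Multiplying the contributions gives O(n log n).

Answer: O(n log n)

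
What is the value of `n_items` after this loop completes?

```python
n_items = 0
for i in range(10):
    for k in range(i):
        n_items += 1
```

Triangle number: 0+1+2+...+9
`n_items` takes the values: 0 → 1 → 2 → 3 → 4 → 5 → 6 → 7 → 8 → 9 → 10 → 11 → 12 → 13 → 14 → 15 → 16 → 17 → 18 → 19 → 20 → 21 → 22 → 23 → 24 → 25 → 26 → 27 → 28 → 29 → … → 41 → 42 → 43 → 44 → 45

Answer: 45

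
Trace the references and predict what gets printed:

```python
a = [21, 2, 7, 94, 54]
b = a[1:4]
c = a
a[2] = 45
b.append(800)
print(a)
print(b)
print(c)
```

Key concept: slice vs alias.
Step by step:
`a = [21, 2, 7, 94, 54]` → a = [21, 2, 7, 94, 54]
`b = a[1:4]` → b = [2, 7, 94]
`c = a` → c = [21, 2, 7, 94, 54] (same object as a)
`a[2] = 45` → a = [21, 2, 45, 94, 54] (same object as c); c = [21, 2, 45, 94, 54] (same object as a)
`b.append(800)` → b = [2, 7, 94, 800]
`print(a)` → prints [21, 2, 45, 94, 54]
`print(b)` → prints [2, 7, 94, 800]
`print(c)` → prints [21, 2, 45, 94, 54]

Answer:
[21, 2, 45, 94, 54]
[2, 7, 94, 800]
[21, 2, 45, 94, 54]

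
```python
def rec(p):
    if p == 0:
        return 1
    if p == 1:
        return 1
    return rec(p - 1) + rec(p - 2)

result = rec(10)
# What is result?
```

Build up from base cases: rec(0)=1, rec(1)=1, rec(2)=2, rec(3)=3, rec(4)=5, rec(5)=8, rec(6)=13, ..., rec(10)=89

Answer: 89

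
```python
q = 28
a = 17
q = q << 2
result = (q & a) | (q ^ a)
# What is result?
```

Trace:
`q = 28` → q = 28
`a = 17` → a = 17
`q = q << 2` → q = 112
`result = (q & a) | (q ^ a)` → result = 113
So result = 113

Answer: 113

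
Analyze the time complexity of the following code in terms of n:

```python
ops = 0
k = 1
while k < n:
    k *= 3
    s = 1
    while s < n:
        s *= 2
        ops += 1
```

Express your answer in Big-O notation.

Each loop level contributes: log n × log n. Multiplying the contributions gives O(log² n).

Answer: O(log² n)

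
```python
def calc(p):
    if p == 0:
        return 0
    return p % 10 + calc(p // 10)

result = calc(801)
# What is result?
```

Sum of digits of 801: 1 + 0 + 8 = 9

Answer: 9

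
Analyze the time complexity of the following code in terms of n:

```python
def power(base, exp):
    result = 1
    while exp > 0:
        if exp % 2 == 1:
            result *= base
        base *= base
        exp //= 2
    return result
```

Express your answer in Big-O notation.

This is Exponentiation by squaring. Time complexity: O(log n).

Answer: O(log n)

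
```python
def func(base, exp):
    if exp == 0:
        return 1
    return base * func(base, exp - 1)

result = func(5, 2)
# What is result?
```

func(5, 2) = 5 * 5 = 25

Answer: 25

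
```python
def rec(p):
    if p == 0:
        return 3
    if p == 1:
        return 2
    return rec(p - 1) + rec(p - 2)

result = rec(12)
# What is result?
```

Build up from base cases: rec(0)=3, rec(1)=2, rec(2)=5, rec(3)=7, rec(4)=12, rec(5)=19, rec(6)=31, ..., rec(12)=555

Answer: 555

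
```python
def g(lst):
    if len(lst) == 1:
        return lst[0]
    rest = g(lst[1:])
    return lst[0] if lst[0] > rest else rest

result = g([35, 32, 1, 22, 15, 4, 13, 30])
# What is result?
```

Recursive max over [35, 32, 1, 22, 15, 4, 13, 30] = 35

Answer: 35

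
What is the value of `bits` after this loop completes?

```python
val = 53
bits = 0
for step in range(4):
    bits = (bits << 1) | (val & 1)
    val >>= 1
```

Reverse lowest 4 bits of 53
`bits` takes the values: 0 → 1 → 2 → 5 → 10

Answer: 10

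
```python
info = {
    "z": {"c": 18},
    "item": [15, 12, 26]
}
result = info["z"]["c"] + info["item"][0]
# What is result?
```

Trace:
`info = { ...` → info = {'z': {'c': 18}, 'item': [15, 12, 26]}
`result = info["z"]["c"] + info["item"][0]` → result = 33
So result = 33

Answer: 33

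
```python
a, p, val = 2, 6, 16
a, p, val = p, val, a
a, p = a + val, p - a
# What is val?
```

Trace:
`a, p, val = 2, 6, 16` → a = 2; p = 6; val = 16
`a, p, val = p, val, a` → a = 6; p = 16; val = 2
`a, p = a + val, p - a` → a = 8; p = 10
So val = 2

Answer: 2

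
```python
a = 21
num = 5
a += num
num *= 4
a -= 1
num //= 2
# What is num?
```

Trace:
`a = 21` → a = 21
`num = 5` → num = 5
`a += num` → a = 26
`num *= 4` → num = 20
`a -= 1` → a = 25
`num //= 2` → num = 10
So num = 10

Answer: 10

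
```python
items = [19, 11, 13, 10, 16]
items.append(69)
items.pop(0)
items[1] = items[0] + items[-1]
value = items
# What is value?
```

Trace:
`items = [19, 11, 13, 10, 16]` → items = [19, 11, 13, 10, 16]
`items.append(69)` → items = [19, 11, 13, 10, 16, 69]
`items.pop(0)` → items = [11, 13, 10, 16, 69]
`items[1] = items[0] + items[-1]` → items = [11, 80, 10, 16, 69]
`value = items` → value = [11, 80, 10, 16, 69]
So value = [11, 80, 10, 16, 69]

Answer: [11, 80, 10, 16, 69]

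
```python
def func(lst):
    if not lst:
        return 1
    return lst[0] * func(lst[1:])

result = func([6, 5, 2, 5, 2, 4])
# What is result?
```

Product over [6, 5, 2, 5, 2, 4] = 6 * 5 * 2 * 5 * 2 * 4 = 2400

Answer: 2400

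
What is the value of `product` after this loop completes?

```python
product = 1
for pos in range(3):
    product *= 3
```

3^3 = 27
`product` takes the values: 1 → 3 → 9 → 27

Answer: 27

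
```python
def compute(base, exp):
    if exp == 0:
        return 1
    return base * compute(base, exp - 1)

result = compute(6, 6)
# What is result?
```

compute(6, 6) = 6 * 6 * 6 * 6 * 6 * 6 = 46656

Answer: 46656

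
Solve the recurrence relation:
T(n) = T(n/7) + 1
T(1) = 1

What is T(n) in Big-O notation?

Each step divides n by 7 and adds 1. After log_7(n) steps we reach T(1)=1. So T(n) = 1·log_7(n) + 1 = O(log n).

Answer: O(log n)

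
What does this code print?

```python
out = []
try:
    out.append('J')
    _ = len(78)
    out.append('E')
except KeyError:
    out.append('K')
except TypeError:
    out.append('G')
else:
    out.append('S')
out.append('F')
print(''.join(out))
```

Execution trace: 'J' (try body) → 'G' (except TypeError) → 'F' (after the try/except). Output: JGF

Answer: JGF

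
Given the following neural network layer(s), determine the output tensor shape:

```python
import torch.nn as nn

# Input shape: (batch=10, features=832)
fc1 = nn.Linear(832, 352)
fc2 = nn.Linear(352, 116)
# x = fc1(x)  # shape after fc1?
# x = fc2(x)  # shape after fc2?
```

Input: (10, 832) -> after fc1: (10, 352) -> Output: (10, 116)

Answer: (10, 116)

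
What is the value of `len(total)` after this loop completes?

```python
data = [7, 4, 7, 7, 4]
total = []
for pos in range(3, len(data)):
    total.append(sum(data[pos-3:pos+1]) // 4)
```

Number of 4-element averages
`total` takes the values: [] → [6] → [6, 5]
So `len(total)` = 2

Answer: 2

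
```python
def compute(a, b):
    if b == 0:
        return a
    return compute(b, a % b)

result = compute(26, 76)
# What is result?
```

compute(26, 76) -> compute(76, 26) -> compute(26, 24) -> compute(24, 2) -> compute(2, 0) -> 2

Answer: 2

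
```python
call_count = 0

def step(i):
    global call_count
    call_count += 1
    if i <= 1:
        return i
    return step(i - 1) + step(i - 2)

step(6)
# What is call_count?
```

Calls(i) = 1 + Calls(i-1) + Calls(i-2); Calls(0)=Calls(1)=1. For i=6 this gives 25.

Answer: 25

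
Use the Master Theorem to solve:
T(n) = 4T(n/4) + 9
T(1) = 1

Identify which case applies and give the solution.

a=4, b=4, f(n)=9. log_4(4) = 1. Since c=0 < 1, Case 1 applies: T(n) = Θ(n^log_b(a)) = O(n).

Answer: O(n) - Case 1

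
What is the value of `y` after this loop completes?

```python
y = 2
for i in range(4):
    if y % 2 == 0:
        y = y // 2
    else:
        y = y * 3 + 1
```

Collatz-style transformation from 2
`y` takes the values: 2 → 1 → 4 → 2 → 1

Answer: 1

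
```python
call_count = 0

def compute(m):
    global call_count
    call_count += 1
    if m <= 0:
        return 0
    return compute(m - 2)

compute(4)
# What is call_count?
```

Linear recursion stepping by 2: 3 calls from m=4 down to ≤0.

Answer: 3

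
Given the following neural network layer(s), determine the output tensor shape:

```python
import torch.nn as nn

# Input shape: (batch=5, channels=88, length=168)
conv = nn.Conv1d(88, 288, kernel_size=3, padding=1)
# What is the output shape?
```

Input: (5, 88, 168) -> Output: (5, 288, 168)

Answer: (5, 288, 168)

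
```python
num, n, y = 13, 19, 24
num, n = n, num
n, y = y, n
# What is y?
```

Trace:
`num, n, y = 13, 19, 24` → num = 13; n = 19; y = 24
`num, n = n, num` → num = 19; n = 13
`n, y = y, n` → n = 24; y = 13
So y = 13

Answer: 13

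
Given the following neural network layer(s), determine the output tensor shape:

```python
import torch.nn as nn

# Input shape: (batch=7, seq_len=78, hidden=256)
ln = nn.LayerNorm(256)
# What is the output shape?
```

Input: (7, 78, 256) -> Output: (7, 78, 256)

Answer: (7, 78, 256)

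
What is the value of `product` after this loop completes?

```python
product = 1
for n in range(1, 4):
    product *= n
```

3! = 6
`product` takes the values: 1 → 2 → 6

Answer: 6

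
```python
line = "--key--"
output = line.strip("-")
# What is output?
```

Trace:
`line = "--key--"` → line = '--key--'
`output = line.strip("-")` → output = 'key'
So output = 'key'

Answer: 'key'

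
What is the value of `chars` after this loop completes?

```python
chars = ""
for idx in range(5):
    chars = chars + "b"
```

Repeat 'b' 5 times
`chars` takes the values: "" → "b" → "bb" → "bbb" → "bbbb" → "bbbbb"

Answer: "bbbbb"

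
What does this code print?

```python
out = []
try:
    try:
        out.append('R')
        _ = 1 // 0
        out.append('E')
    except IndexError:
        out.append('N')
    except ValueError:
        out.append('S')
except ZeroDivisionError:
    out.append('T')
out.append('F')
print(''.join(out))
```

Execution trace: 'R' (try body) → 'T' (outer except ZeroDivisionError) → 'F' (after the try/except). Output: RTF

Answer: RTF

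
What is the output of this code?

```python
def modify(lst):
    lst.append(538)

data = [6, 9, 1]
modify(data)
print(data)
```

Key concept: function modifies passed list.
Step by step:
`data = [6, 9, 1]` → data = [6, 9, 1]
`modify(data)` → data = [6, 9, 1, 538]
`print(data)` → prints [6, 9, 1, 538]

Answer: [6, 9, 1, 538]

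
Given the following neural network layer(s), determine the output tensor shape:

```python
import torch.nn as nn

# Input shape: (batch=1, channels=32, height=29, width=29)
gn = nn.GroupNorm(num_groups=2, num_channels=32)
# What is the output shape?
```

Input: (1, 32, 29, 29) -> Output: (1, 32, 29, 29)

Answer: (1, 32, 29, 29)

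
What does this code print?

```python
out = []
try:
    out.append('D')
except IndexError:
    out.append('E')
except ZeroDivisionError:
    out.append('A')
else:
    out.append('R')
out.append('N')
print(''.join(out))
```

Execution trace: 'D' (try body, no exception) → 'R' (else) → 'N' (after the try/except). Output: DRN

Answer: DRN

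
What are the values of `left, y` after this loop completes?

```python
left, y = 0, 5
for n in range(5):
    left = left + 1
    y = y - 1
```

left goes 0→5, y goes 5→0
`left, y` takes the values: (0, 5) → (1, 5) → (1, 4) → (2, 4) → (2, 3) → (3, 3) → (3, 2) → (4, 2) → (4, 1) → (5, 1) → (5, 0)

Answer: 5, 0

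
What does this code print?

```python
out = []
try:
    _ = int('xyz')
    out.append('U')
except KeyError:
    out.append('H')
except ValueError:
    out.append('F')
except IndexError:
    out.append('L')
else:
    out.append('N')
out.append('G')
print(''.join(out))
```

Execution trace: 'F' (except ValueError) → 'G' (after the try/except). Output: FG

Answer: FG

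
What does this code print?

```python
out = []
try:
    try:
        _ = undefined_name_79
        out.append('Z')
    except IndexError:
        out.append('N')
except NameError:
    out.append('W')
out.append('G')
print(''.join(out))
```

Execution trace: 'W' (outer except NameError) → 'G' (after the try/except). Output: WG

Answer: WG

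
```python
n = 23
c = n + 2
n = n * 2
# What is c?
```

Trace:
`n = 23` → n = 23
`c = n + 2` → c = 25
`n = n * 2` → n = 46
So c = 25

Answer: 25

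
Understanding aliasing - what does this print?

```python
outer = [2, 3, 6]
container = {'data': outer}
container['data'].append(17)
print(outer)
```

Key concept: dict holds reference to list.
Step by step:
`outer = [2, 3, 6]` → outer = [2, 3, 6]
`container = {'data': outer}` → container = {'data': [2, 3, 6]}
`container['data'].append(17)` → outer = [2, 3, 6, 17]; container = {'data': [2, 3, 6, 17]}
`print(outer)` → prints [2, 3, 6, 17]

Answer: [2, 3, 6, 17]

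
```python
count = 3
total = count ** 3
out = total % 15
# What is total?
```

Trace:
`count = 3` → count = 3
`total = count ** 3` → total = 27
`out = total % 15` → out = 12
So total = 27

Answer: 27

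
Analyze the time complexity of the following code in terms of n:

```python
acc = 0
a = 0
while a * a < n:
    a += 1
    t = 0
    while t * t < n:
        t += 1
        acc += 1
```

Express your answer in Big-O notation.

Each loop level contributes: √n × √n. Multiplying the contributions gives O(n).

Answer: O(n)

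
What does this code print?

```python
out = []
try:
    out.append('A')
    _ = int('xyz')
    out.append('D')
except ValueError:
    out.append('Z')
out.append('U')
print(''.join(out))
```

Execution trace: 'A' (try body) → 'Z' (except ValueError) → 'U' (after the try/except). Output: AZU

Answer: AZU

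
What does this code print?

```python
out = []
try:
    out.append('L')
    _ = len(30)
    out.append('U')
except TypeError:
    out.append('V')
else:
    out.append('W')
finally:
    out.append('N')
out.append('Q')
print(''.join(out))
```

Execution trace: 'L' (try body) → 'V' (except TypeError) → 'N' (finally) → 'Q' (after the try/except). Output: LVNQ

Answer: LVNQ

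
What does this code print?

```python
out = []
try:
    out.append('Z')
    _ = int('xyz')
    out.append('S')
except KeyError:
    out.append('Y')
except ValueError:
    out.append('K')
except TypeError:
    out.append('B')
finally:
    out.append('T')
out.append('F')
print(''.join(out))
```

Execution trace: 'Z' (try body) → 'K' (except ValueError) → 'T' (finally) → 'F' (after the try/except). Output: ZKTF

Answer: ZKTF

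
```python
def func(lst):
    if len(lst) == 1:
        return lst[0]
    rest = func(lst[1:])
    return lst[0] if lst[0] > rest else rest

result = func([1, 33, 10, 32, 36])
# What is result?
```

Recursive max over [1, 33, 10, 32, 36] = 36

Answer: 36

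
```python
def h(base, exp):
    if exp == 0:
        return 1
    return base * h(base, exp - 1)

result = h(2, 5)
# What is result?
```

h(2, 5) = 2 * 2 * 2 * 2 * 2 = 32

Answer: 32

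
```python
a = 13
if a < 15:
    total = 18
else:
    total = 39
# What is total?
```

Trace:
`a = 13` → a = 13
`if a < 15: ...` → a < 15 is True → total = 18
So total = 18

Answer: 18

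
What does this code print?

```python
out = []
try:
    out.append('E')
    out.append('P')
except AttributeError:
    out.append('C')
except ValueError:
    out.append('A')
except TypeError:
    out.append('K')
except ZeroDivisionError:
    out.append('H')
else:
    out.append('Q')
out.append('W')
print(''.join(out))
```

Execution trace: 'E' (try body) → 'P' (try body, no exception) → 'Q' (else) → 'W' (after the try/except). Output: EPQW

Answer: EPQW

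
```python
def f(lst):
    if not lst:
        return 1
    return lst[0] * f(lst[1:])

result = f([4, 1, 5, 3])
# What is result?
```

Product over [4, 1, 5, 3] = 4 * 1 * 5 * 3 = 60

Answer: 60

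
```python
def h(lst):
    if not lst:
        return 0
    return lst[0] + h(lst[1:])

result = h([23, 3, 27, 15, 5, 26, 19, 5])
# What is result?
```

23 + 3 + 27 + 15 + 5 + 26 + 19 + 5 + 0 = 123

Answer: 123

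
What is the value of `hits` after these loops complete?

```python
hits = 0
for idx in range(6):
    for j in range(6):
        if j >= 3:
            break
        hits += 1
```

Inner breaks at 3, outer runs 6 times
`hits` takes the values: 0 → 1 → 2 → 3 → 4 → 5 → 6 → 7 → 8 → 9 → 10 → 11 → 12 → 13 → 14 → 15 → 16 → 17 → 18

Answer: 18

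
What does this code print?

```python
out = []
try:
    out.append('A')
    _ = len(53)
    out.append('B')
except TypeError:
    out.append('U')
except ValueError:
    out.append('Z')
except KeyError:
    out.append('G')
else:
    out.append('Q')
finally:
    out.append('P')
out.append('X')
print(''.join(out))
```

Execution trace: 'A' (try body) → 'U' (except TypeError) → 'P' (finally) → 'X' (after the try/except). Output: AUPX

Answer: AUPX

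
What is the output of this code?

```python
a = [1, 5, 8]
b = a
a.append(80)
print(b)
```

Key concept: basic list aliasing.
Step by step:
`a = [1, 5, 8]` → a = [1, 5, 8]
`b = a` → b = [1, 5, 8] (same object as a)
`a.append(80)` → a = [1, 5, 8, 80] (same object as b); b = [1, 5, 8, 80] (same object as a)
`print(b)` → prints [1, 5, 8, 80]

Answer: [1, 5, 8, 80]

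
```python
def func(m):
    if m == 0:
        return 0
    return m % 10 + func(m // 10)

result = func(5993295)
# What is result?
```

Sum of digits of 5993295: 5 + 9 + 2 + 3 + 9 + 9 + 5 = 42

Answer: 42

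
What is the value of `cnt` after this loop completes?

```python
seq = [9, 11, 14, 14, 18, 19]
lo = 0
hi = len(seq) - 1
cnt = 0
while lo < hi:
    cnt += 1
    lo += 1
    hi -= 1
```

Iterations until pointers meet (list length 6)
`cnt` takes the values: 0 → 1 → 2 → 3

Answer: 3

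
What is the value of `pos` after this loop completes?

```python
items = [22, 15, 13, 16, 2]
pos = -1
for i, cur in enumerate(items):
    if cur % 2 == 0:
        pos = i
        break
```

First even number index in [22, 15, 13, 16, 2]
`pos` takes the values: -1 → 0

Answer: 0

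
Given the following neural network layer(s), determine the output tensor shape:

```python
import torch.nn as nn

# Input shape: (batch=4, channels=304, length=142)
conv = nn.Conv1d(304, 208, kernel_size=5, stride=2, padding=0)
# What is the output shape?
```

Input: (4, 304, 142) -> Output: (4, 208, 69)

Answer: (4, 208, 69)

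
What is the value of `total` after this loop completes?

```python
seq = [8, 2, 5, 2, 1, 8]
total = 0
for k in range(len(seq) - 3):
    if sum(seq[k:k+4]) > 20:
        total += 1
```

Count windows with sum > 20
`total` takes the values: 0

Answer: 0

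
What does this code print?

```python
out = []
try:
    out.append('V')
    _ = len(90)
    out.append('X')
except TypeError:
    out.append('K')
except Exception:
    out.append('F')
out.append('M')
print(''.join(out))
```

Execution trace: 'V' (try body) → 'K' (except TypeError) → 'M' (after the try/except). Output: VKM

Answer: VKM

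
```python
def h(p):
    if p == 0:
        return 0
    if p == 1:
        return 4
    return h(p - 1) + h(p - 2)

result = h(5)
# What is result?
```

Build up from base cases: h(0)=0, h(1)=4, h(2)=4, h(3)=8, h(4)=12, h(5)=20

Answer: 20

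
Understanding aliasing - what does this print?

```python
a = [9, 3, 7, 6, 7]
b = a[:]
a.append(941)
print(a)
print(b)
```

Key concept: slice [:] creates copy.
Step by step:
`a = [9, 3, 7, 6, 7]` → a = [9, 3, 7, 6, 7]
`b = a[:]` → b = [9, 3, 7, 6, 7]
`a.append(941)` → a = [9, 3, 7, 6, 7, 941]
`print(a)` → prints [9, 3, 7, 6, 7, 941]
`print(b)` → prints [9, 3, 7, 6, 7]

Answer:
[9, 3, 7, 6, 7, 941]
[9, 3, 7, 6, 7]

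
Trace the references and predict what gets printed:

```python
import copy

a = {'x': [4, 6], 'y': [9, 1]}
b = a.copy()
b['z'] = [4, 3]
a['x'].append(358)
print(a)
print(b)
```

Key concept: shallow copy of dict with mutable values.
Step by step:
`a = {'x': [4, 6], 'y': [9, 1]}` → a = {'x': [4, 6], 'y': [9, 1]}
`b = a.copy()` → b = {'x': [4, 6], 'y': [9, 1]}
`b['z'] = [4, 3]` → b = {'x': [4, 6], 'y': [9, 1], 'z': [4, 3]}
`a['x'].append(358)` → a = {'x': [4, 6, 358], 'y': [9, 1]}; b = {'x': [4, 6, 358], 'y': [9, 1], 'z': [4, 3]}
`print(a)` → prints {'x': [4, 6, 358], 'y': [9, 1]}
`print(b)` → prints {'x': [4, 6, 358], 'y': [9, 1], 'z': [4, 3]}

Answer:
{'x': [4, 6, 358], 'y': [9, 1]}
{'x': [4, 6, 358], 'y': [9, 1], 'z': [4, 3]}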